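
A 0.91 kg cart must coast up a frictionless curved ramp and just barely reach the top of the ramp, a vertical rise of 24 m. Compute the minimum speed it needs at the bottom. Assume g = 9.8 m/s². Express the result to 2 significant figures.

At the top it is momentarily at rest, so all KE converts to PE: ½mv² = mgh
v = √(2gh) = √(2 × 9.8 × 24) = 21.69 m/s

v = 22 m/s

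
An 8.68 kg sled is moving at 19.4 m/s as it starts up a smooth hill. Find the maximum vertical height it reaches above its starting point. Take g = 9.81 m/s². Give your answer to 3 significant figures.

h = 19.2 m

Setting KE at the bottom equal to PE gained: ½mv² = mgh
h = v²/(2g) = 19.4²/(2 × 9.81) = 19.18 m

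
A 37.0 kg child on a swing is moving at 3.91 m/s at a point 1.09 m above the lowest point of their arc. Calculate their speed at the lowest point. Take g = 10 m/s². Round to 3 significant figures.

v = 6.09 m/s

Mechanical energy is conserved (no friction): ½mv₀² + mgh = ½mv²
v² = v₀² + 2gh = (3.91)² + 2(10)(1.09) = 37.088
v = √37.088 = 6.090 m/s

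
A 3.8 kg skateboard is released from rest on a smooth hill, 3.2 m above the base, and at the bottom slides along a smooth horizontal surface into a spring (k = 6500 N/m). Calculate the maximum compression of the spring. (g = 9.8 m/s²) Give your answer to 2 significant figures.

x = 0.19 m

Energy conservation (no friction) from release to max compression: mgh = ½kx²
x = √(2mgh/k) = √(2 × 3.8 × 9.8 × 3.2 / 6500) = 0.1915 m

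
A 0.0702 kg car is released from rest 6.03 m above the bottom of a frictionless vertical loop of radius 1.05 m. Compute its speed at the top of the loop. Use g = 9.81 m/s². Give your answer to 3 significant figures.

Energy conservation: mgh = ½mv_top² + mg(2r)
v_top² = 2g(h − 2r) = 2(9.81)(6.03 − 2.100) = 77.11
v_top = 8.781 m/s

v = 8.78 m/s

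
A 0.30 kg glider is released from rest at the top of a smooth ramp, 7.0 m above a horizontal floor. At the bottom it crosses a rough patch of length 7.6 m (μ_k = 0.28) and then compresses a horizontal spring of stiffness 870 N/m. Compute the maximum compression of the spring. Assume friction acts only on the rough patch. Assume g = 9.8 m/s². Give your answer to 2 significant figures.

Initial energy: E₁ = mgh = (0.30)(9.8)(7.0) = 20.580 J
Friction removes W_f = μ_k mg d = (0.28)(0.30)(9.8)(7.6) = 6.256 J
Energy reaching the spring: E = 20.580 − 6.256 = 14.324 J
At max compression ½kx² = E ⇒ x = √(2E/k) = √(2 × 14.324/870) = 0.1815 m

x = 0.18 m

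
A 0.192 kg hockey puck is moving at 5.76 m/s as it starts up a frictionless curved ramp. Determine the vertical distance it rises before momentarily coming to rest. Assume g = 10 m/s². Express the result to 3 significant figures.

h = 1.66 m

Setting KE at the bottom equal to PE gained: ½mv² = mgh
h = v²/(2g) = 5.76²/(2 × 10) = 1.659 m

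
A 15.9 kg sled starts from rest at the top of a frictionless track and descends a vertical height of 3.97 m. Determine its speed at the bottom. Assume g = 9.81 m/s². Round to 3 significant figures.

Equating total energy at the two states: mgh = ½mv²
v = √(2gh) = √(2 × 9.81 × 3.97) = √77.891 = 8.826 m/s

v = 8.83 m/s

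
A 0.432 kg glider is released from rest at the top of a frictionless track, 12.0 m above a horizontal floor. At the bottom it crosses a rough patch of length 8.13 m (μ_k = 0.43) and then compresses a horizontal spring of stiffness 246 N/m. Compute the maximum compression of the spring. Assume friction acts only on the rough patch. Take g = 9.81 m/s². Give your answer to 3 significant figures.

Initial energy: E₁ = mgh = (0.432)(9.81)(12.0) = 50.855 J
Friction removes W_f = μ_k mg d = (0.43)(0.432)(9.81)(8.13) = 14.82 J
Energy reaching the spring: E = 50.855 − 14.82 = 36.040 J
At max compression ½kx² = E ⇒ x = √(2E/k) = √(2 × 36.040/246) = 0.5413 m

x = 0.541 m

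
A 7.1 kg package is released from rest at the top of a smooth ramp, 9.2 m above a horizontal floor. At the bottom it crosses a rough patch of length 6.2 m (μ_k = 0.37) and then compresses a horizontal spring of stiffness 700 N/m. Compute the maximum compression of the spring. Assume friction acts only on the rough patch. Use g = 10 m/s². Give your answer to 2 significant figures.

Initial energy: E₁ = mgh = (7.1)(10)(9.2) = 653.20 J
Friction removes W_f = μ_k mg d = (0.37)(7.1)(10)(6.2) = 162.9 J
Energy reaching the spring: E = 653.20 − 162.9 = 490.33 J
At max compression ½kx² = E ⇒ x = √(2E/k) = √(2 × 490.33/700) = 1.184 m

x = 1.2 m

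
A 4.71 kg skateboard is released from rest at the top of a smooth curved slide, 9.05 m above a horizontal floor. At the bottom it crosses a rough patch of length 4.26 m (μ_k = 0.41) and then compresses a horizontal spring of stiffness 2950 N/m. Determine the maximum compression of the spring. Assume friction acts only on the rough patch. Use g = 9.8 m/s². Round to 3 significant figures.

x = 0.478 m

Initial energy: E₁ = mgh = (4.71)(9.8)(9.05) = 417.73 J
Friction removes W_f = μ_k mg d = (0.41)(4.71)(9.8)(4.26) = 80.62 J
Energy reaching the spring: E = 417.73 − 80.62 = 337.11 J
At max compression ½kx² = E ⇒ x = √(2E/k) = √(2 × 337.11/2950) = 0.4781 m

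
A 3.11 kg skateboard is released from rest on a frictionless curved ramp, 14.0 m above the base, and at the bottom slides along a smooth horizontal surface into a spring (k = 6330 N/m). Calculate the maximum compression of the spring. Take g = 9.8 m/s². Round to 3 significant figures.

x = 0.367 m

Energy conservation (no friction) from release to max compression: mgh = ½kx²
x = √(2mgh/k) = √(2 × 3.11 × 9.8 × 14.0 / 6330) = 0.3672 m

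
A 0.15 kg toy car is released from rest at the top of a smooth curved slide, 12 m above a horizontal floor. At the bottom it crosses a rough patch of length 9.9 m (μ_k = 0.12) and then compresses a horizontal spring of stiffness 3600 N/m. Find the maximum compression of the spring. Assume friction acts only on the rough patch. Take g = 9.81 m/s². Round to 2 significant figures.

x = 0.094 m

Initial energy: E₁ = mgh = (0.15)(9.81)(12) = 17.658 J
Friction removes W_f = μ_k mg d = (0.12)(0.15)(9.81)(9.9) = 1.748 J
Energy reaching the spring: E = 17.658 − 1.748 = 15.910 J
At max compression ½kx² = E ⇒ x = √(2E/k) = √(2 × 15.910/3600) = 0.09401 m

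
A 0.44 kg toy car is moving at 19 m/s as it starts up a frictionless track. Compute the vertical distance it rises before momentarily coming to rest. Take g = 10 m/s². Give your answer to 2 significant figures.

Setting KE at the bottom equal to PE gained: ½mv² = mgh
h = v²/(2g) = 19²/(2 × 10) = 18.05 m

h = 18 m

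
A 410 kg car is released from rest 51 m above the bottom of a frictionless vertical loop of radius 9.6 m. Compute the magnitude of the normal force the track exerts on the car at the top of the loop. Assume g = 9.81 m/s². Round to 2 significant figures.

Energy from release to top (height 2r): mgh = ½mv_top² + mg(2r)
v_top² = 2g(h − 2r) = 2(9.81)(51 − 19.20) = 623.92 m²/s²
At the top, both N and weight point toward the centre: N + mg = mv_top²/r
N = m(v_top²/r − g) = 410(623.92/9.6 − 9.81) = 22624 N

N = 23000 N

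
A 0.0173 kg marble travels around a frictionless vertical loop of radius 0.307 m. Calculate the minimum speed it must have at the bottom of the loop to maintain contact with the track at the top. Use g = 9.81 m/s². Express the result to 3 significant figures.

At the top: mg = mv_top²/r ⇒ v_top² = gr = 3.012 m²/s²
Energy from bottom to top (height 2r): ½mv_bot² = ½mv_top² + mg(2r)
v_bot² = gr + 4gr = 5gr = 15.06
v_bot = √(5gr) = 3.881 m/s

v = 3.88 m/s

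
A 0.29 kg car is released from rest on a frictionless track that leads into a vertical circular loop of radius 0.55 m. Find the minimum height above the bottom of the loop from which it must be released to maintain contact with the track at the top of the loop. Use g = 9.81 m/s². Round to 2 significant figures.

At the top, for minimum speed gravity alone supplies the centripetal force: mg = mv_top²/r ⇒ v_top² = gr = 5.396 m²/s²
Energy conservation from release height h to the top (height 2r): mgh = ½mv_top² + mg(2r)
h = v_top²/(2g) + 2r = r/2 + 2r = 5r/2 = 1.375 m

h = 1.4 m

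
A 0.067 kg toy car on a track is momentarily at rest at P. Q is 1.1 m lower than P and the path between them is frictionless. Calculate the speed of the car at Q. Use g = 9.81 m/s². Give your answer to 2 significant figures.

Mechanical energy is conserved (no friction): mgh = ½mv²
v = √(2gh) = √(2 × 9.81 × 1.1) = √21.582 = 4.646 m/s

v = 4.6 m/s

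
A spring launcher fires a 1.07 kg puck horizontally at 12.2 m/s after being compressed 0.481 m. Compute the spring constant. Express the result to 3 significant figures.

k = 688 N/m

Spring PE at full compression equals KE at release: ½kx² = ½mv²
k = mv²/x² = (1.07)(12.2)²/(0.481)² = 688.4 N/m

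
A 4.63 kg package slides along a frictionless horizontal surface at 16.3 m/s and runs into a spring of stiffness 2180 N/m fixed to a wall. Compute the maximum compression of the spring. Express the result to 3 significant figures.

At max compression the package is momentarily at rest: ½mv² = ½kx²
x = v√(m/k) = 16.3 × √(4.63/2180) = 0.7512 m

x = 0.751 m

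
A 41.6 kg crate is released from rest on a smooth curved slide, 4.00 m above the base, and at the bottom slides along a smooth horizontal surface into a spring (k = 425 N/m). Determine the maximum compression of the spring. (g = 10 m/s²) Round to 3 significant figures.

x = 2.80 m

Gravitational PE at the top equals spring PE at max compression: mgh = ½kx²
x = √(2mgh/k) = √(2 × 41.6 × 10 × 4.00 / 425) = 2.798 m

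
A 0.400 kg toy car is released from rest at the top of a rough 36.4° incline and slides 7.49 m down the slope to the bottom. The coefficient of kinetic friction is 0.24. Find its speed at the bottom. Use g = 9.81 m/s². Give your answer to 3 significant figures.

v = 7.67 m/s

Energy: mgh = ½mv² + W_f, with h = L sinθ and W_f = μ_k (mg cosθ) L
mgh = mgL sinθ = (0.400)(9.81)(7.49)sin36.4° = 17.441 J
W_f = μ_k mg cosθ · L = (0.24)(0.400)(9.81)cos36.4°·7.49 = 5.678 J
½mv² = 17.441 − 5.678 = 11.763 J
v = √(2 × 11.763/0.400) = 7.669 m/s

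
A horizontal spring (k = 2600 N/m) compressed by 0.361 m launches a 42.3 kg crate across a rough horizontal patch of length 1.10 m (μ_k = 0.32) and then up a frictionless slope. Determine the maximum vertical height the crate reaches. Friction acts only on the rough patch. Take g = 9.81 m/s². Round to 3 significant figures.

Spring energy: E₀ = ½kx² = ½(2600)(0.361)² = 169.42 J
Friction: W_f = μ_k mg d = (0.32)(42.3)(9.81)(1.10) = 146.1 J
Energy at base of ramp: E = 169.42 − 146.1 = 23.350 J
At max height all remaining energy is PE: mgh = E ⇒ h = E/(mg) = 23.350/(42.3 × 9.81) = 0.05627 m

h = 0.0563 m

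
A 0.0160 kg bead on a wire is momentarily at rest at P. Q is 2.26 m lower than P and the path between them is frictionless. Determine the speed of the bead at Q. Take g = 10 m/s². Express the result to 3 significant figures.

v = 6.72 m/s

Mechanical energy is conserved (no friction): mgh = ½mv²
v = √(2gh) = √(2 × 10 × 2.26) = √45.200 = 6.723 m/s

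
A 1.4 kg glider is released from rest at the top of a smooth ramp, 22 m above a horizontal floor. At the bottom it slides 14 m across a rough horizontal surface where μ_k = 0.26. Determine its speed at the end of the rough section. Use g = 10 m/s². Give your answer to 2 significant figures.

v = 19 m/s

Applying the work–energy principle:
mgh = ½mv² + μ_k m g d
W_f = μ_k mg d = (0.26)(1.4)(10)(14) = 50.96 J
½mv² = mgh − W_f = 308.00 − 50.96 = 257.04 J
v = √(2 × 257.04/1.4) = 19.16 m/s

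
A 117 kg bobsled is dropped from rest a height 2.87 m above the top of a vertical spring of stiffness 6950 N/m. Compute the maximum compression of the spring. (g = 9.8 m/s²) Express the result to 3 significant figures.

x = 1.15 m

Take the reference level at the top of the uncompressed spring. At max compression the bobsled has fallen H + x and is momentarily at rest:
mg(H + x) = ½kx²
½(6950)x² − (117)(9.8)x − (117)(9.8)(2.87) = 0
3475x² − 1147x − 3291 = 0
x = [1147 + √(1.315e+06 + 4.5741e+07)]/(2 × 3475) = 1.152 m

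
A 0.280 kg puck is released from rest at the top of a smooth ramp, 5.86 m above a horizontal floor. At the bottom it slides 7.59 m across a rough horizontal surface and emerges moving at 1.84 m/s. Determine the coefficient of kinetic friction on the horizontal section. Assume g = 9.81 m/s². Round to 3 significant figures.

μ_k = 0.749

Energy bookkeeping (friction removes W_f = μ_k N d):
mgh = ½mv² + μ_k m g d
mgh = 16.096 J; ½mv² = 0.47398 J
W_f = 16.096 − 0.47398 = 15.62 J
μ_k = W_f/(mg·d) = 15.62/(2.747 × 7.59) = 0.7493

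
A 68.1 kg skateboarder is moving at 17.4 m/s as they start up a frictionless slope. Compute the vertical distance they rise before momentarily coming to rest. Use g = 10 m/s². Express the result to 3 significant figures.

Setting KE at the bottom equal to PE gained: ½mv² = mgh
h = v²/(2g) = 17.4²/(2 × 10) = 15.14 m

h = 15.1 m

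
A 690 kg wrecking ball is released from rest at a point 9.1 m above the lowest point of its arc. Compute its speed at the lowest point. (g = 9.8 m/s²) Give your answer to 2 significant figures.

Mechanical energy is conserved (no friction): mgh = ½mv²
v = √(2gh) = √(2 × 9.8 × 9.1) = √178.36 = 13.36 m/s

v = 13 m/s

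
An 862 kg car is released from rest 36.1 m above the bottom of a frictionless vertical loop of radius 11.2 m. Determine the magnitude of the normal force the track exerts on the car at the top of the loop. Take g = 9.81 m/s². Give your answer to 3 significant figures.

Energy from release to top (height 2r): mgh = ½mv_top² + mg(2r)
v_top² = 2g(h − 2r) = 2(9.81)(36.1 − 22.40) = 268.79 m²/s²
At the top, both N and weight point toward the centre: N + mg = mv_top²/r
N = m(v_top²/r − g) = 862(268.79/11.2 − 9.81) = 12231 N

N = 12200 N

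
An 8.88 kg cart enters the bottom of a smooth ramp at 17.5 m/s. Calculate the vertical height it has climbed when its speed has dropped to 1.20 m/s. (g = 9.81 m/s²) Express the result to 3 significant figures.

Conservation of energy: ½mv₁² = ½mv₂² + mgh
h = (v₁² − v₂²)/(2g) = (17.5² − 1.20²)/(2 × 9.81) = 15.54 m

h = 15.5 m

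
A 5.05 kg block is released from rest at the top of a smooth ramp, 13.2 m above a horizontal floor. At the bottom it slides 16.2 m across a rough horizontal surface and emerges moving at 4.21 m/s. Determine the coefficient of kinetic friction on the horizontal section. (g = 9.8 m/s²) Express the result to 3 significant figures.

μ_k = 0.759

Applying the work–energy principle:
mgh = ½mv² + μ_k m g d
mgh = 653.27 J; ½mv² = 44.753 J
W_f = 653.27 − 44.753 = 608.5 J
μ_k = W_f/(mg·d) = 608.5/(49.49 × 16.2) = 0.7590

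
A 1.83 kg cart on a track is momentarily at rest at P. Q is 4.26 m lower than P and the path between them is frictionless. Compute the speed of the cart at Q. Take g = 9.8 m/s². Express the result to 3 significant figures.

v = 9.14 m/s

By conservation of mechanical energy, mgh = ½mv²
v = √(2gh) = √(2 × 9.8 × 4.26) = √83.496 = 9.138 m/s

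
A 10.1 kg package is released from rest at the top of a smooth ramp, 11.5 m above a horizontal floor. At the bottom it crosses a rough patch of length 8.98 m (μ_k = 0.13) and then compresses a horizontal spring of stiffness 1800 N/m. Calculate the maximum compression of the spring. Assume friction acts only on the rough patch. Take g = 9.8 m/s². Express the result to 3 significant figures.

x = 1.07 m

Initial energy: E₁ = mgh = (10.1)(9.8)(11.5) = 1138.3 J
Friction removes W_f = μ_k mg d = (0.13)(10.1)(9.8)(8.98) = 115.5 J
Energy reaching the spring: E = 1138.3 − 115.5 = 1022.7 J
At max compression ½kx² = E ⇒ x = √(2E/k) = √(2 × 1022.7/1800) = 1.066 m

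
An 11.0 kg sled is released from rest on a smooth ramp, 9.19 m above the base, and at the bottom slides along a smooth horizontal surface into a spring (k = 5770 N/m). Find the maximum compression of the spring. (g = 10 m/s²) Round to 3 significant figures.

x = 0.592 m

Gravitational PE at the top equals spring PE at max compression: mgh = ½kx²
x = √(2mgh/k) = √(2 × 11.0 × 10 × 9.19 / 5770) = 0.5919 m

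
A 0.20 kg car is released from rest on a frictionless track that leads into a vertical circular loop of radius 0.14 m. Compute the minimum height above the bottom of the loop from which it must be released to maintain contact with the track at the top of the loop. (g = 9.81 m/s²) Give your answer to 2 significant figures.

h = 0.35 m

At the top, for minimum speed gravity alone supplies the centripetal force: mg = mv_top²/r ⇒ v_top² = gr = 1.373 m²/s²
Energy conservation from release height h to the top (height 2r): mgh = ½mv_top² + mg(2r)
h = v_top²/(2g) + 2r = r/2 + 2r = 5r/2 = 0.3500 m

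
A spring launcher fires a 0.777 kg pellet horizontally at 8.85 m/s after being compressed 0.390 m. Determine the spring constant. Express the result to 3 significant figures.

k = 400 N/m

½kx² = ½mv²
k = mv²/x² = (0.777)(8.85)²/(0.390)² = 400.1 N/m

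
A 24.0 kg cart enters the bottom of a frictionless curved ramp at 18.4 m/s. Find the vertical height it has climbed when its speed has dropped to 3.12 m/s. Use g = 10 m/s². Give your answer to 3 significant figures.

h = 16.4 m

Conservation of energy: ½mv₁² = ½mv₂² + mgh
h = (v₁² − v₂²)/(2g) = (18.4² − 3.12²)/(2 × 10) = 16.44 m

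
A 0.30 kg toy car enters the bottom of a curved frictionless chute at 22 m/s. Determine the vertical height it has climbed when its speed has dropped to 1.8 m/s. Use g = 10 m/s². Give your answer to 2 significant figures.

Conservation of energy: ½mv₁² = ½mv₂² + mgh
h = (v₁² − v₂²)/(2g) = (22² − 1.8²)/(2 × 10) = 24.04 m

h = 24 m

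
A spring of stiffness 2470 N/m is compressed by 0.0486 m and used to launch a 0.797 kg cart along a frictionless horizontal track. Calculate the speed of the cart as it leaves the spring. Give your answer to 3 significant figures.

v = 2.71 m/s

The cart leaves the spring when the spring is at natural length, so ½kx² = ½mv²
v = x√(k/m) = 0.0486 × √(2470/0.797) = 2.706 m/s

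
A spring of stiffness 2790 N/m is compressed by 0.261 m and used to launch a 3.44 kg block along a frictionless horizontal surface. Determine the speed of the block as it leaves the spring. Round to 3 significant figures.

The block leaves the spring when the spring is at natural length, so ½kx² = ½mv²
v = x√(k/m) = 0.261 × √(2790/3.44) = 7.433 m/s

v = 7.43 m/s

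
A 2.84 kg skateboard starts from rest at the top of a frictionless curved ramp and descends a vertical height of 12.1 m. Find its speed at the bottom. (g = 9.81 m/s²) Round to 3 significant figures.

v = 15.4 m/s

By conservation of mechanical energy, mgh = ½mv²
The mass cancels from both sides.
v = √(2gh) = √(2 × 9.81 × 12.1) = √237.40 = 15.41 m/s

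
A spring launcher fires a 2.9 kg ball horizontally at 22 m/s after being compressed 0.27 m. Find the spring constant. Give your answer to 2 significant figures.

½kx² = ½mv²
k = mv²/x² = (2.9)(22)²/(0.27)² = 19254 N/m

k = 19000 N/m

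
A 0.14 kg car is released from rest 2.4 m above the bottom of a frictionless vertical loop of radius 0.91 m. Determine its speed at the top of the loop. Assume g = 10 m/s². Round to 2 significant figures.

Energy conservation: mgh = ½mv_top² + mg(2r)
v_top² = 2g(h − 2r) = 2(10)(2.4 − 1.820) = 11.60
v_top = 3.406 m/s

v = 3.4 m/s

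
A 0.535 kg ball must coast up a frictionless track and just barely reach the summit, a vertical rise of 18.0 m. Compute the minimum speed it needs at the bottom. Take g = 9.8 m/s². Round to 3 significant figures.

At the top it is momentarily at rest, so all KE converts to PE: ½mv² = mgh
v = √(2gh) = √(2 × 9.8 × 18.0) = 18.78 m/s

v = 18.8 m/s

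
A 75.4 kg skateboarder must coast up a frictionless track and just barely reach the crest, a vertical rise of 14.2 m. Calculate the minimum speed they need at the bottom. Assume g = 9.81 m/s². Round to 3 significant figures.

v = 16.7 m/s

At the top they are momentarily at rest, so all KE converts to PE: ½mv² = mgh
v = √(2gh) = √(2 × 9.81 × 14.2) = 16.69 m/s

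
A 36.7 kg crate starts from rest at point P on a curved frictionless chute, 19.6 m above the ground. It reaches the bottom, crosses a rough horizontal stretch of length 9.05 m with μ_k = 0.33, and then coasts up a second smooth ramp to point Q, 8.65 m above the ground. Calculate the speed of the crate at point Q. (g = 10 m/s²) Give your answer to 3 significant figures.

v = 12.6 m/s

Energy at P: mgh₁ = (36.7)(10)(19.6) = 7193.2 J
Friction loss: W_f = μ_k mg d = 1096 J
At Q: ½mv² + mgh₂ = mgh₁ − W_f
½mv² = 7193.2 − 1096 − 3174.6 = 2922.6 J
v = √(2 × 2922.6/36.7) = 12.62 m/s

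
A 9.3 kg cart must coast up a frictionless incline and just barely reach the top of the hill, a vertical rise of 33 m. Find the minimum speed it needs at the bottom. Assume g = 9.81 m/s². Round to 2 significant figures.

v = 25 m/s

At the top it is momentarily at rest, so all KE converts to PE: ½mv² = mgh
v = √(2gh) = √(2 × 9.81 × 33) = 25.45 m/s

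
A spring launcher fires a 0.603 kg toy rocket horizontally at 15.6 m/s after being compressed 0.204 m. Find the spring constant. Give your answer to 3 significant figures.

Energy stored in the spring equals the launch KE: ½kx² = ½mv²
k = mv²/x² = (0.603)(15.6)²/(0.204)² = 3526 N/m

k = 3530 N/m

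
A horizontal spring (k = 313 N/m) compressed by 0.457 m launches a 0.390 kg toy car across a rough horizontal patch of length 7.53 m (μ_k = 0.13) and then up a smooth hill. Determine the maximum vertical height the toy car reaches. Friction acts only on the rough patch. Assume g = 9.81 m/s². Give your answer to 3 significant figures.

Spring energy: E₀ = ½kx² = ½(313)(0.457)² = 32.685 J
Friction: W_f = μ_k mg d = (0.13)(0.390)(9.81)(7.53) = 3.745 J
Energy at base of ramp: E = 32.685 − 3.745 = 28.940 J
At max height all remaining energy is PE: mgh = E ⇒ h = E/(mg) = 28.940/(0.390 × 9.81) = 7.564 m

h = 7.56 m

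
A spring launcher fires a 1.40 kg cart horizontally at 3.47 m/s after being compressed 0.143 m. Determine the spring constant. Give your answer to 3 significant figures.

k = 824 N/m

Energy stored in the spring equals the launch KE: ½kx² = ½mv²
k = mv²/x² = (1.40)(3.47)²/(0.143)² = 824.4 N/m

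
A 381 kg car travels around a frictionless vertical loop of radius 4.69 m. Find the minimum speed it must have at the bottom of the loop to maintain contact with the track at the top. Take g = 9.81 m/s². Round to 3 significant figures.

At the top: mg = mv_top²/r ⇒ v_top² = gr = 46.01 m²/s²
Energy from bottom to top (height 2r): ½mv_bot² = ½mv_top² + mg(2r)
v_bot² = gr + 4gr = 5gr = 230.0
v_bot = √(5gr) = 15.17 m/s

v = 15.2 m/s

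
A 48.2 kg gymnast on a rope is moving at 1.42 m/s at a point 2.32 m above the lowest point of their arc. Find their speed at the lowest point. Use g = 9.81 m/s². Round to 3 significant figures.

Equating total energy at the two states: ½mv₀² + mgh = ½mv²
v² = v₀² + 2gh = (1.42)² + 2(9.81)(2.32) = 47.535
v = √47.535 = 6.895 m/s

v = 6.89 m/s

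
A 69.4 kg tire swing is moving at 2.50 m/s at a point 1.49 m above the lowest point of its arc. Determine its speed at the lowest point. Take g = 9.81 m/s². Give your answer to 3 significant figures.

Mechanical energy is conserved (no friction): ½mv₀² + mgh = ½mv²
The mass cancels from both sides.
v² = v₀² + 2gh = (2.50)² + 2(9.81)(1.49) = 35.484
v = √35.484 = 5.957 m/s

v = 5.96 m/s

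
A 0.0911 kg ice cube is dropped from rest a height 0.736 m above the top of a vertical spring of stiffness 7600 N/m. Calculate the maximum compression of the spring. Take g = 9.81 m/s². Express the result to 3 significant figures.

Take the reference level at the top of the uncompressed spring. At max compression the cube has fallen H + x and is momentarily at rest:
mg(H + x) = ½kx²
½(7600)x² − (0.0911)(9.81)x − (0.0911)(9.81)(0.736) = 0
3800x² − 0.8937x − 0.6578 = 0
x = [0.8937 + √(0.7987 + 9997.9)]/(2 × 3800) = 0.01327 m

x = 0.0133 m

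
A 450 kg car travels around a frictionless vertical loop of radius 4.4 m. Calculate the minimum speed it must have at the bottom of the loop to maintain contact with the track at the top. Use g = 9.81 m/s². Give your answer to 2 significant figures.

At the top: mg = mv_top²/r ⇒ v_top² = gr = 43.16 m²/s²
Energy from bottom to top (height 2r): ½mv_bot² = ½mv_top² + mg(2r)
v_bot² = gr + 4gr = 5gr = 215.8
v_bot = √(5gr) = 14.69 m/s

v = 15 m/s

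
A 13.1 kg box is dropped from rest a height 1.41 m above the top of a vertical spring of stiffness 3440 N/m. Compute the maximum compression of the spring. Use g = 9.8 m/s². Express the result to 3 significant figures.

x = 0.364 m

Measuring PE from the top of the relaxed spring, at max compression the box has dropped H + x with zero KE, so:
mg(H + x) = ½kx²
½(3440)x² − (13.1)(9.8)x − (13.1)(9.8)(1.41) = 0
1720x² − 128.4x − 181.0 = 0
x = [128.4 + √(16481 + 1.2454e+06)]/(2 × 1720) = 0.3639 m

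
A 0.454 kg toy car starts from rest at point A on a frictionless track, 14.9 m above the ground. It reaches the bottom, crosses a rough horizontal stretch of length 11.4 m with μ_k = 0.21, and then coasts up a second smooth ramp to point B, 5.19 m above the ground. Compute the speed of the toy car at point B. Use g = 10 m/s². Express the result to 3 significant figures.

v = 12.1 m/s

Energy at A: mgh₁ = (0.454)(10)(14.9) = 67.646 J
Friction loss: W_f = μ_k mg d = 10.87 J
At B: ½mv² + mgh₂ = mgh₁ − W_f
½mv² = 67.646 − 10.87 − 23.563 = 33.215 J
v = √(2 × 33.215/0.454) = 12.10 m/s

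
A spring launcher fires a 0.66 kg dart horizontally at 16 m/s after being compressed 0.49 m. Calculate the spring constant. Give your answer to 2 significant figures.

k = 700 N/m

½kx² = ½mv²
k = mv²/x² = (0.66)(16)²/(0.49)² = 703.7 N/m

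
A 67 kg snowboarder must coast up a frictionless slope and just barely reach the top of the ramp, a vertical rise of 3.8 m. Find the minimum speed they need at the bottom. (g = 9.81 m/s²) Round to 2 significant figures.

v = 8.6 m/s

At the top they are momentarily at rest, so all KE converts to PE: ½mv² = mgh
v = √(2gh) = √(2 × 9.81 × 3.8) = 8.635 m/s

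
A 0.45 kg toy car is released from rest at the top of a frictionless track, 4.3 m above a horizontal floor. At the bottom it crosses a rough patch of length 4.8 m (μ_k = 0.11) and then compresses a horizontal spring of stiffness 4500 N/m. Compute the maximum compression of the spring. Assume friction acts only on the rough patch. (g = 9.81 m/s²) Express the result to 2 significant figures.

x = 0.086 m

Initial energy: E₁ = mgh = (0.45)(9.81)(4.3) = 18.982 J
Friction removes W_f = μ_k mg d = (0.11)(0.45)(9.81)(4.8) = 2.331 J
Energy reaching the spring: E = 18.982 − 2.331 = 16.651 J
At max compression ½kx² = E ⇒ x = √(2E/k) = √(2 × 16.651/4500) = 0.08603 m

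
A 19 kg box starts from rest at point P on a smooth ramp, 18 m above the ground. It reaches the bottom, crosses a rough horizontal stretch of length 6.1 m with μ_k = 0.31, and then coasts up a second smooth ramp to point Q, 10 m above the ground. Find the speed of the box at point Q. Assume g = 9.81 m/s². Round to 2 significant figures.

v = 11 m/s

Energy at P: mgh₁ = (19)(9.81)(18) = 3355.0 J
Friction loss: W_f = μ_k mg d = 352.5 J
At Q: ½mv² + mgh₂ = mgh₁ − W_f
½mv² = 3355.0 − 352.5 − 1863.9 = 1138.7 J
v = √(2 × 1138.7/19) = 10.95 m/s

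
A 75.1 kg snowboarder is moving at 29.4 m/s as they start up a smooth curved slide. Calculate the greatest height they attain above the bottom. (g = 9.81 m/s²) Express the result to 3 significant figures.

h = 44.1 m

By energy conservation, ½mv² = mgh
h = v²/(2g) = 29.4²/(2 × 9.81) = 44.06 m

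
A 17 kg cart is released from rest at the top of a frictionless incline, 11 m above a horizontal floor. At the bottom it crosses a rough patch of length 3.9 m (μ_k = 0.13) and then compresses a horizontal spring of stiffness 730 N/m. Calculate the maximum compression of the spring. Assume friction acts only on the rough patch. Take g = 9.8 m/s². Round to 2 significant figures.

x = 2.2 m

Initial energy: E₁ = mgh = (17)(9.8)(11) = 1832.6 J
Friction removes W_f = μ_k mg d = (0.13)(17)(9.8)(3.9) = 84.47 J
Energy reaching the spring: E = 1832.6 − 84.47 = 1748.1 J
At max compression ½kx² = E ⇒ x = √(2E/k) = √(2 × 1748.1/730) = 2.188 m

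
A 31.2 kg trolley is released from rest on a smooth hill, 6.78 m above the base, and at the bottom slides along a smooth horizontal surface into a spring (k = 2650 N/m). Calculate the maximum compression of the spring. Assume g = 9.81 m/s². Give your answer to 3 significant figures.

x = 1.25 m

Gravitational PE at the top equals spring PE at max compression: mgh = ½kx²
x = √(2mgh/k) = √(2 × 31.2 × 9.81 × 6.78 / 2650) = 1.251 m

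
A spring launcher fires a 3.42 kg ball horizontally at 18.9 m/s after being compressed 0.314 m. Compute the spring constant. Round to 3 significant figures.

k = 12400 N/m

Spring PE at full compression equals KE at release: ½kx² = ½mv²
k = mv²/x² = (3.42)(18.9)²/(0.314)² = 12391 N/m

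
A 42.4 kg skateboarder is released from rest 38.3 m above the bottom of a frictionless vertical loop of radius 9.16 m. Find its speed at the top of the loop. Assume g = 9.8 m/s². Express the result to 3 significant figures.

v = 19.8 m/s

Energy conservation: mgh = ½mv_top² + mg(2r)
v_top² = 2g(h − 2r) = 2(9.8)(38.3 − 18.32) = 391.6
v_top = 19.79 m/s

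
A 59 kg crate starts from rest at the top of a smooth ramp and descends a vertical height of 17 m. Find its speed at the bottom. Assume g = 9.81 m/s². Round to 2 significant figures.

v = 18 m/s

By conservation of mechanical energy, mgh = ½mv²
v = √(2gh) = √(2 × 9.81 × 17) = √333.54 = 18.26 m/s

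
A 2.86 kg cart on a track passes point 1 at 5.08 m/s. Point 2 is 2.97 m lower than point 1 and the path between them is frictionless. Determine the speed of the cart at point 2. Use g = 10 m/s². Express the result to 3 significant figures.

v = 9.23 m/s

Equating total energy at the two states: ½mv₀² + mgh = ½mv²
v² = v₀² + 2gh = (5.08)² + 2(10)(2.97) = 85.206
v = √85.206 = 9.231 m/s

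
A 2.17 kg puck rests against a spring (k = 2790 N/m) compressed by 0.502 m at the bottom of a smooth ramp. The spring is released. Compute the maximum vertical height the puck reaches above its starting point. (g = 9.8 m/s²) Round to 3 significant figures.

At maximum height the puck is at rest, so ½kx² = mgh
h = kx²/(2mg) = (2790)(0.502)²/(2 × 2.17 × 9.8) = 16.53 m

h = 16.5 m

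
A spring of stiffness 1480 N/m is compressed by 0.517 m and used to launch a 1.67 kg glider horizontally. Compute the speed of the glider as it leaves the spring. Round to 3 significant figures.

v = 15.4 m/s

The glider leaves the spring when the spring is at natural length, so ½kx² = ½mv²
v = x√(k/m) = 0.517 × √(1480/1.67) = 15.39 m/s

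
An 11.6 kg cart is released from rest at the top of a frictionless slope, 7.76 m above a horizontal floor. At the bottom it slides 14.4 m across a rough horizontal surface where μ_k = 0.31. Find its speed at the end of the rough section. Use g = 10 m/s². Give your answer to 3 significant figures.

v = 8.12 m/s

Energy bookkeeping (friction removes W_f = μ_k N d):
mgh = ½mv² + μ_k m g d
W_f = μ_k mg d = (0.31)(11.6)(10)(14.4) = 517.8 J
½mv² = mgh − W_f = 900.16 − 517.8 = 382.34 J
v = √(2 × 382.34/11.6) = 8.119 m/s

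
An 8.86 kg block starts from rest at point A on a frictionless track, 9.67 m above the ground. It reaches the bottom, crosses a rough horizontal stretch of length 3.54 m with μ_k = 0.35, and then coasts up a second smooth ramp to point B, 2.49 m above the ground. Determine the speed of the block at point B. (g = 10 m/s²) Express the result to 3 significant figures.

v = 10.9 m/s

Energy at A: mgh₁ = (8.86)(10)(9.67) = 856.76 J
Friction loss: W_f = μ_k mg d = 109.8 J
At B: ½mv² + mgh₂ = mgh₁ − W_f
½mv² = 856.76 − 109.8 − 220.61 = 526.37 J
v = √(2 × 526.37/8.86) = 10.90 m/s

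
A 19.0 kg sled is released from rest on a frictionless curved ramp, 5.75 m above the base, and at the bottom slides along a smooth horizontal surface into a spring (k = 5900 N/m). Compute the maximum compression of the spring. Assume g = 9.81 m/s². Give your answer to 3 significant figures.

x = 0.603 m

Energy conservation (no friction) from release to max compression: mgh = ½kx²
x = √(2mgh/k) = √(2 × 19.0 × 9.81 × 5.75 / 5900) = 0.6027 m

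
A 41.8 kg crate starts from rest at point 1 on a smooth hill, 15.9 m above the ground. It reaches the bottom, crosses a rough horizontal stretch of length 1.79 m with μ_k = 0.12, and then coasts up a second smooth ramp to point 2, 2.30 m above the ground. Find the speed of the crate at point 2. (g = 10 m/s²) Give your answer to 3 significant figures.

v = 16.4 m/s

Energy at 1: mgh₁ = (41.8)(10)(15.9) = 6646.2 J
Friction loss: W_f = μ_k mg d = 89.79 J
At 2: ½mv² + mgh₂ = mgh₁ − W_f
½mv² = 6646.2 − 89.79 − 961.40 = 5595.0 J
v = √(2 × 5595.0/41.8) = 16.36 m/s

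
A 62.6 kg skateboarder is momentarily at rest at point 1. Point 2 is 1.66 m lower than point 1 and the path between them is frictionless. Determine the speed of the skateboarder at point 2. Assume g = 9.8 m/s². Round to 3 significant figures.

Equating total energy at the two states: mgh = ½mv²
v = √(2gh) = √(2 × 9.8 × 1.66) = √32.536 = 5.704 m/s

v = 5.70 m/s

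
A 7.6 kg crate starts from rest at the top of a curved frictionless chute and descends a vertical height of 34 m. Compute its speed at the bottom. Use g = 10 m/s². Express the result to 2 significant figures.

v = 26 m/s

Energy conservation between the two points: mgh = ½mv²
The mass cancels from both sides.
v = √(2gh) = √(2 × 10 × 34) = √680.00 = 26.08 m/s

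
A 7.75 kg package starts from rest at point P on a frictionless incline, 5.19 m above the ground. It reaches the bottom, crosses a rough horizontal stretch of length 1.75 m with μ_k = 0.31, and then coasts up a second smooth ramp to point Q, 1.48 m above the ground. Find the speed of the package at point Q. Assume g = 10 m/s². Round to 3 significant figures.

Energy at P: mgh₁ = (7.75)(10)(5.19) = 402.23 J
Friction loss: W_f = μ_k mg d = 42.04 J
At Q: ½mv² + mgh₂ = mgh₁ − W_f
½mv² = 402.23 − 42.04 − 114.70 = 245.48 J
v = √(2 × 245.48/7.75) = 7.959 m/s

v = 7.96 m/s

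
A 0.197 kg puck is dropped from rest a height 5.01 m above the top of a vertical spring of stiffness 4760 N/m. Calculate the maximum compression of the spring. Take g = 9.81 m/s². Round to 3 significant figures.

Let x be the compression. The total drop is H + x, and the puck is instantaneously at rest at max compression, so energy conservation gives:
mg(H + x) = ½kx²
½(4760)x² − (0.197)(9.81)x − (0.197)(9.81)(5.01) = 0
2380x² − 1.933x − 9.682 = 0
x = [1.933 + √(3.735 + 92174)]/(2 × 2380) = 0.06419 m

x = 0.0642 m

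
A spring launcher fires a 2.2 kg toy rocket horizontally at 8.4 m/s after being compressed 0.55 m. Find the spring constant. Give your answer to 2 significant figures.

k = 510 N/m

½kx² = ½mv²
k = mv²/x² = (2.2)(8.4)²/(0.55)² = 513.2 N/m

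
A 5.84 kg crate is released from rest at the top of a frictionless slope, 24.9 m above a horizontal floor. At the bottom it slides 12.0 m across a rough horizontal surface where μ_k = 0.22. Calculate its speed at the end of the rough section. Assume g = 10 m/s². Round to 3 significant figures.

Energy bookkeeping (friction removes W_f = μ_k N d):
mgh = ½mv² + μ_k m g d
W_f = μ_k mg d = (0.22)(5.84)(10)(12.0) = 154.2 J
½mv² = mgh − W_f = 1454.2 − 154.2 = 1300.0 J
v = √(2 × 1300.0/5.84) = 21.10 m/s

v = 21.1 m/s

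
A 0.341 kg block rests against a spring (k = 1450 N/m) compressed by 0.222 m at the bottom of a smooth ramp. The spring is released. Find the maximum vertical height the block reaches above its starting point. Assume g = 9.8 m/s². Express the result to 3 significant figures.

h = 10.7 m

At maximum height the block is at rest, so ½kx² = mgh
h = kx²/(2mg) = (1450)(0.222)²/(2 × 0.341 × 9.8) = 10.69 m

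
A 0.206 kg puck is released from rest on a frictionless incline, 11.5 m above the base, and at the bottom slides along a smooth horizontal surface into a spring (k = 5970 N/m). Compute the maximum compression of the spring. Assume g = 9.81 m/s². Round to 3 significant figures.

At max compression the puck is momentarily at rest: mgh = ½kx²
x = √(2mgh/k) = √(2 × 0.206 × 9.81 × 11.5 / 5970) = 0.08824 m

x = 0.0882 m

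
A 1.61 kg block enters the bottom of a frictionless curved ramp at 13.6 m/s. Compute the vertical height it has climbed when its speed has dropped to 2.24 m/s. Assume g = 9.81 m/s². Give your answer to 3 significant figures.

Energy balance between the two points: ½mv₁² = ½mv₂² + mgh
h = (v₁² − v₂²)/(2g) = (13.6² − 2.24²)/(2 × 9.81) = 9.171 m

h = 9.17 m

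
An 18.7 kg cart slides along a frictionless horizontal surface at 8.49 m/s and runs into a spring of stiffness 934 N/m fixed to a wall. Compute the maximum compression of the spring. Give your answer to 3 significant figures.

x = 1.20 m

At max compression the cart is momentarily at rest: ½mv² = ½kx²
x = v√(m/k) = 8.49 × √(18.7/934) = 1.201 m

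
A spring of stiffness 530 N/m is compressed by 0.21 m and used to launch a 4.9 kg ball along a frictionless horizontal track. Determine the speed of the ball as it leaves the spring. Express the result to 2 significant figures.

The ball leaves the spring when the spring is at natural length, so ½kx² = ½mv²
v = x√(k/m) = 0.21 × √(530/4.9) = 2.184 m/s

v = 2.2 m/s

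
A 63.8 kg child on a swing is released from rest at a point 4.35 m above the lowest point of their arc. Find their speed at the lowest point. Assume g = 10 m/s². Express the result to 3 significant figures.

v = 9.33 m/s

Energy conservation between the two points: mgh = ½mv²
v = √(2gh) = √(2 × 10 × 4.35) = √87.000 = 9.327 m/s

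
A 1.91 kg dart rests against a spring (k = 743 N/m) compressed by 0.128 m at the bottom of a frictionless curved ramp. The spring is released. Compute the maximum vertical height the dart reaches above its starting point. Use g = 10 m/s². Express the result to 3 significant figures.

h = 0.319 m

At maximum height the dart is at rest, so ½kx² = mgh
h = kx²/(2mg) = (743)(0.128)²/(2 × 1.91 × 10) = 0.3187 m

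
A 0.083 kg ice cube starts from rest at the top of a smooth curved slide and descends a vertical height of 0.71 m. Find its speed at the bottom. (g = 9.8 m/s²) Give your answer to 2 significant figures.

By conservation of mechanical energy, mgh = ½mv²
The mass cancels from both sides.
v = √(2gh) = √(2 × 9.8 × 0.71) = √13.916 = 3.730 m/s

v = 3.7 m/s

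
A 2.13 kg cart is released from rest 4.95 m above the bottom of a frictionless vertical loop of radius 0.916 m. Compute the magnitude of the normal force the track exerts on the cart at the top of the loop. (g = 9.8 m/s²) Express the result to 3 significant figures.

Energy from release to top (height 2r): mgh = ½mv_top² + mg(2r)
v_top² = 2g(h − 2r) = 2(9.8)(4.95 − 1.832) = 61.113 m²/s²
At the top, both N and weight point toward the centre: N + mg = mv_top²/r
N = m(v_top²/r − g) = 2.13(61.113/0.916 − 9.8) = 121.2 N

N = 121 N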